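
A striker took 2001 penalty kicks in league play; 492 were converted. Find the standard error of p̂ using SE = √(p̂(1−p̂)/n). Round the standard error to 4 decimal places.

Sample proportion p̂ = 492/2001 = 0.24588.
p̂(1−p̂) = 0.24588·0.75412 = 0.185423.
SE = √(0.185423/2001) = 0.0096.

SE = 0.0096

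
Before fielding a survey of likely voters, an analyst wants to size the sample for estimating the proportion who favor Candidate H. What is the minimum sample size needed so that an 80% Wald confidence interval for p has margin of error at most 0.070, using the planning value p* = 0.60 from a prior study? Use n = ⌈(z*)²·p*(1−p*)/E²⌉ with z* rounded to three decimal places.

z* = 1.282 at the 80% level.
p*(1−p*) = 0.2400.
Required n before rounding: 1.643524 × 0.2400 / 0.070² = 80.499.
Rounding up, n = 81.

n = 81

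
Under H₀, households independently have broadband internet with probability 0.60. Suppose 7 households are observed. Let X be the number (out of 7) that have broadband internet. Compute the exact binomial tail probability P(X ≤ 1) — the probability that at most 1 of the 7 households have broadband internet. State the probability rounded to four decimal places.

X ~ Binomial(n=7, p=0.60).
P(X ≤ 1) = C(7,0)·0.60^0·0.40^7 + C(7,1)·0.60^1·0.40^6.
= 0.001638 + 0.017203 = 0.0188.

P = 0.0188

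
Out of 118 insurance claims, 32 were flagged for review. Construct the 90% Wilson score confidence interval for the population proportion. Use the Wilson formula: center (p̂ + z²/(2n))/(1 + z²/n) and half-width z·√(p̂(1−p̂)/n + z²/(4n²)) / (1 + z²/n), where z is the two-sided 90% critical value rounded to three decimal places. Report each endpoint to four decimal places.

(0.2096, 0.3431)

p̂ = 32/118 = 0.27119; z = 1.645, so z² = 2.706025.
Denominator 1 + z²/n = 1 + 2.706025/118 = 1.022932.
Adjusted center: (0.27119 + z²/(2n))/1.022932 = 0.27632.
Radicand: p̂(1−p̂)/n + z²/(4n²) = 0.001674952 + 0.000048586 = 0.001723538.
Half-width = z·√(radicand)/denom = 1.645·0.041516/1.022932 = 0.06676.
So the interval runs from 0.2096 to 0.3431.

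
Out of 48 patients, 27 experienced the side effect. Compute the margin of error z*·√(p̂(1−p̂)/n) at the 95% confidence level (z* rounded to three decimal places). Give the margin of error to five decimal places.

ME = 0.14034

With x = 27 successes in n = 48, p̂ = 0.56250.
SE(p̂) = √(0.56250·0.43750/48) = 0.071603.
For 95% confidence, z* = 1.960.
ME = 1.960·0.071603 = 0.14034.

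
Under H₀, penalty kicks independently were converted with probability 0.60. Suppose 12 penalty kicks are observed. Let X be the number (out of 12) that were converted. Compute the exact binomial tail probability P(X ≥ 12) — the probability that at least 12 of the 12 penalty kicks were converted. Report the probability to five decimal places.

X is binomial with n = 12 and p = 0.60.
P(X ≥ 12) = C(12,12)·0.60^12·0.40^0.
= 0.002177 = 0.00218.

P = 0.00218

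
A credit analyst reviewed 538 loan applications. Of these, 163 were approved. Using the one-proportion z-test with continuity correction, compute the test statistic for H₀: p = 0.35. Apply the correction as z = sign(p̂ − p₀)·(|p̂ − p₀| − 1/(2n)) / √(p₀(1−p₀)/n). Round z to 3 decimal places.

Sample proportion p̂ = 163/538 = 0.30297. p̂ − p₀ = -0.047026.
1/(2n) = 0.000929.
Corrected numerator: |-0.047026| − 0.000929 = 0.046097.
Under H₀, SE = √(p₀(1−p₀)/n) = √(0.35·0.65/538) = √0.000422862 = 0.020564.
z = −0.046097/0.020564 = -2.242.

z = -2.242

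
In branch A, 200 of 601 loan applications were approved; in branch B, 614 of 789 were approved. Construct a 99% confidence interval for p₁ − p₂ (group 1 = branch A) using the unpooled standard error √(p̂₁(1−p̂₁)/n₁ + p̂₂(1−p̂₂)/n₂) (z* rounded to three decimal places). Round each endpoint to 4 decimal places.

(-0.5079, -0.3829)

p̂₁ = 0.33278, p̂₂ = 0.77820, so the observed difference is -0.44542.
SE = √(0.000369446 + 0.000218764) = √0.000588210 = 0.024253.
For 99% confidence, z* = 2.576. Margin = 2.576·0.024253 = 0.06248.
Interval: -0.44542 ± 0.06248 → (-0.5079, -0.3829).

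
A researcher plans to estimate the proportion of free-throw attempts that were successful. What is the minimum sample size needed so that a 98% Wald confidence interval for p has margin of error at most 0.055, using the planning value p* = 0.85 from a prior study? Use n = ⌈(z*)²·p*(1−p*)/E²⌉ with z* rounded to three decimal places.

n = 229

z* = 2.326 at the 98% level.
p*(1−p*) = 0.85·0.15 = 0.1275.
Required n before rounding: 5.410276 × 0.1275 / 0.055² = 228.036.
⌈228.036⌉ = 229.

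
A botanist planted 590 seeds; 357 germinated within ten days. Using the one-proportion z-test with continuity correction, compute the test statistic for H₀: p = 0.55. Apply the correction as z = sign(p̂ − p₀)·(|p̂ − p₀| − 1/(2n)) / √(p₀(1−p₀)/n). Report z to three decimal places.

z = 2.648

The sample proportion is 357/590 = 0.60508. p̂ − p₀ = 0.055085.
1/(2n) = 0.000847.
Corrected numerator: |0.055085| − 0.000847 = 0.054238.
SE₀ = √(0.55·0.45/590) = 0.020481.
z = +0.054238/0.020481 = 2.648.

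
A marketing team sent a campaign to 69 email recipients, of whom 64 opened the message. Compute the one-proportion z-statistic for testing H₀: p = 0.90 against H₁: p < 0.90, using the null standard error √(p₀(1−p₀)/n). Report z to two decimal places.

The sample proportion is 64/69 = 0.92754.
Null standard error: √(0.90·0.10/69) = √0.001304348 = 0.036116.
z = (0.92754 − 0.90)/0.036116 = 0.02754/0.036116 = 0.76.

z = 0.76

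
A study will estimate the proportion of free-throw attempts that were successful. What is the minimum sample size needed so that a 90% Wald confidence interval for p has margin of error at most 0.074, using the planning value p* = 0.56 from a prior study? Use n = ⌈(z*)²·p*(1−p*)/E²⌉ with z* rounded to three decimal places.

n = 122

For 90% confidence, z* = 1.645.
p*(1−p*) = 0.56·0.44 = 0.2464.
(z*)²·p*(1−p*)/E² = 2.706025·0.2464/0.005476 = 121.761.
⌈121.761⌉ = 122.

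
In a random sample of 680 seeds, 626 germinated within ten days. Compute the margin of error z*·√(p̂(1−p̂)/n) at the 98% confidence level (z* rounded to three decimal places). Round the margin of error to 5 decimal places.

ME = 0.02412

The sample proportion is 626/680 = 0.92059.
SE(p̂) = √(0.92059·0.07941/680) = 0.010369.
For 98% confidence, z* = 2.326.
ME = 2.326·0.010369 = 0.02412.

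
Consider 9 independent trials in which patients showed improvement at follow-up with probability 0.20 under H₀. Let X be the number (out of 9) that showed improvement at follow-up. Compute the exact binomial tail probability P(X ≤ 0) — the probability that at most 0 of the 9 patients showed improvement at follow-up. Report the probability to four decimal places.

P = 0.1342

X ~ Binomial(n=9, p=0.20).
P(X ≤ 0) = C(9,0)·0.20^0·0.80^9.
= 0.134218 = 0.1342.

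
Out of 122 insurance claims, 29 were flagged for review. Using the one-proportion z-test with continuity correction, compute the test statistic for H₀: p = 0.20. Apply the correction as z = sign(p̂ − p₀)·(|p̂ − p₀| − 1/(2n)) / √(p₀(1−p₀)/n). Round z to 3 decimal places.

z = 0.928

Sample proportion p̂ = 29/122 = 0.23770. p̂ − p₀ = 0.037705.
Continuity correction 1/(2n) = 1/244 = 0.004098.
Corrected numerator: |0.037705| − 0.004098 = 0.033607.
Null standard error: √(0.20·0.80/122) = √0.001311475 = 0.036214.
z = (+)0.033607/0.036214 = 0.928.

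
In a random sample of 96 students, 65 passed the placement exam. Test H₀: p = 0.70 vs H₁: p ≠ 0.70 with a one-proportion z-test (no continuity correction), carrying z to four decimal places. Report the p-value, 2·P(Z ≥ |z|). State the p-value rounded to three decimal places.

With x = 65 successes in n = 96, p̂ = 0.67708.
SE₀ = √(0.70·0.30/96) = 0.046771.
z = (p̂ − p₀)/SE = (65/96 − 0.70)/0.046771 ≈ -0.4900.
From the standard normal, 2·P(Z ≥ |z|) = 0.624.

p-value = 0.624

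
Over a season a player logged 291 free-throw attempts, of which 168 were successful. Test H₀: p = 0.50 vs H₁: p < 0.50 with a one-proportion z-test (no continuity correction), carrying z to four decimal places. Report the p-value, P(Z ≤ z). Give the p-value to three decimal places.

p-value = 0.996

p̂ = 168/291 = 0.57732.
SE₀ = √(0.50·0.50/291) = 0.029311.
Test statistic (full precision, shown to 4 dp): z = (168/291 − 0.50)/SE₀ ≈ 2.6379.
p-value = P(Z ≤ z) with z = 2.6379 → 0.996.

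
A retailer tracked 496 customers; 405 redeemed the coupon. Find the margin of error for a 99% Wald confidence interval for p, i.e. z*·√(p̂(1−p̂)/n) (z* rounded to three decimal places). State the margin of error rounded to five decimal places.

ME = 0.04477

With x = 405 successes in n = 496, p̂ = 0.81653.
Standard error of p̂: √(0.149807/496) = √0.000302031 = 0.017379.
The 99% critical value is z* = 2.576.
Margin of error = z*·SE = 2.576 × 0.017379 = 0.04477.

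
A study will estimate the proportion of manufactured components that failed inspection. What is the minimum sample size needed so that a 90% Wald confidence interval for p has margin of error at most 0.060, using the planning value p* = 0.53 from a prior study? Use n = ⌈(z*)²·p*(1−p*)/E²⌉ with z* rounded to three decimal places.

The 90% critical value is z* = 1.645.
p*(1−p*) = 0.53·0.47 = 0.2491.
Required n before rounding: 2.706025 × 0.2491 / 0.060² = 187.242.
⌈187.242⌉ = 188.

n = 188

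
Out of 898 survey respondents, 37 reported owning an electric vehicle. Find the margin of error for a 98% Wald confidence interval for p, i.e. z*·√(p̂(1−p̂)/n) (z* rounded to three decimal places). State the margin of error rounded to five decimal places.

ME = 0.01543

With x = 37 successes in n = 898, p̂ = 0.04120.
Standard error of p̂: √(0.039505/898) = √0.000043992 = 0.006633.
The 98% critical value is z* = 2.326.
ME = 2.326·0.006633 = 0.01543.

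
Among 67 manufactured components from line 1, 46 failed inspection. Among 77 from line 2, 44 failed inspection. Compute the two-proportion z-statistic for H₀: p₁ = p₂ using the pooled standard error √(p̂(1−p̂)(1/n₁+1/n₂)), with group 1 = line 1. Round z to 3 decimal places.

z = 1.424

Sample proportions: p̂₁ = 46/67 = 0.68657 and p̂₂ = 44/77 = 0.57143.
Pooled p̂ = (46+44)/(67+77) = 90/144 = 0.62500.
Pooled SE = √[0.2343750·0.02791239] ≈ 0.080882.
z = (p̂₁ − p̂₂)/SE = (0.68657 − 0.57143)/0.080882 = 0.11514/0.080882 = 1.424.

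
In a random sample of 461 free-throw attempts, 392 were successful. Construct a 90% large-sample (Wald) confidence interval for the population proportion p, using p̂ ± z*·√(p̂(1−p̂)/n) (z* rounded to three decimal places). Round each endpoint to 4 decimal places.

(0.8230, 0.8777)

With x = 392 successes in n = 461, p̂ = 0.85033.
SE = √(p̂(1−p̂)/n) = √(0.127272/461) = 0.016616.
z* = 1.645 at the 90% level.
Margin of error: 1.645 × 0.016616 = 0.02733.
Interval: 0.85033 ± 0.02733 → (0.8230, 0.8777).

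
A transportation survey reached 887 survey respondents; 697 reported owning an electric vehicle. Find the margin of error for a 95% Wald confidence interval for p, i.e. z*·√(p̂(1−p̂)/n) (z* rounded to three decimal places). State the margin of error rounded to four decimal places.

ME = 0.0270

p̂ = 697/887 = 0.78579.
SE(p̂) = √(0.78579·0.21421/887) = 0.013776.
The 95% critical value is z* = 1.960.
ME = 1.960·0.013776 = 0.0270.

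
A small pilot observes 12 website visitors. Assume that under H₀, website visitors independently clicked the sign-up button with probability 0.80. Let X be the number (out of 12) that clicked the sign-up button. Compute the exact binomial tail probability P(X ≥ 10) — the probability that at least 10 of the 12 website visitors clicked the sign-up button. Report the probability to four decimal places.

X ~ Binomial(n=12, p=0.80).
P(X ≥ 10) = C(12,10)·0.80^10·0.20^2 + C(12,11)·0.80^11·0.20^1 + C(12,12)·0.80^12·0.20^0.
= 0.283468 + 0.206158 + 0.068719 = 0.5583.

P = 0.5583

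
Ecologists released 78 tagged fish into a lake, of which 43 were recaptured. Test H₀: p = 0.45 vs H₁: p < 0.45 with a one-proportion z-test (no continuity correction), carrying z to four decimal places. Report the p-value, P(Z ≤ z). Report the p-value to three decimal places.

p-value = 0.964

p̂ = 43/78 = 0.55128.
Under H₀, SE = √(p₀(1−p₀)/n) = √(0.45·0.55/78) = √0.003173077 = 0.056330.
z = (p̂ − p₀)/SE = (43/78 − 0.45)/0.056330 ≈ 1.7980.
From the standard normal, P(Z ≤ z) = 0.964.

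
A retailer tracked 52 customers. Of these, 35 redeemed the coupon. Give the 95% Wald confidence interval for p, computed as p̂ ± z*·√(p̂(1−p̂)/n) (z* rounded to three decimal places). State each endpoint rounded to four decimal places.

With x = 35 successes in n = 52, p̂ = 0.67308.
SE(p̂) = √(0.67308·0.32692/52) = 0.065051.
z* = 1.960 at the 95% level.
Margin of error: 1.960 × 0.065051 = 0.12750.
Interval: 0.67308 ± 0.12750 → (0.5456, 0.8006).

(0.5456, 0.8006)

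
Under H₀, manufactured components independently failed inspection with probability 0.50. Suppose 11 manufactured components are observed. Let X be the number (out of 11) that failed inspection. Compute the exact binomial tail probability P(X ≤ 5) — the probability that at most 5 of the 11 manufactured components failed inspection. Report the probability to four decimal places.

P = 0.5000

X is binomial with n = 11 and p = 0.50.
P(X ≤ 5) = Σ_{j=0}^{5} C(11,j)·0.50^j·0.50^{11−j}.
= 0.000488 + 0.005371 + 0.026855 + 0.080566 + 0.161133 + 0.225586 = 0.5000.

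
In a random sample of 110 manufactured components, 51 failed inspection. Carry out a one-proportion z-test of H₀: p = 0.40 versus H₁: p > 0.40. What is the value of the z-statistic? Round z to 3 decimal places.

z = 1.362

The sample proportion is 51/110 = 0.46364.
SE₀ = √(0.40·0.60/110) = 0.046710.
Test statistic: z = 0.06364/0.046710 = 1.362.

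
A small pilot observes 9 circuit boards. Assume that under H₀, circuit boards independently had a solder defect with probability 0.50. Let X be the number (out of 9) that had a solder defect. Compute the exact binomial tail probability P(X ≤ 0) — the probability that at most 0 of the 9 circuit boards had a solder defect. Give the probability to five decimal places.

P = 0.00195

X is binomial with n = 9 and p = 0.50.
P(X ≤ 0) = C(9,0)·0.50^0·0.50^9.
= 0.001953 = 0.00195.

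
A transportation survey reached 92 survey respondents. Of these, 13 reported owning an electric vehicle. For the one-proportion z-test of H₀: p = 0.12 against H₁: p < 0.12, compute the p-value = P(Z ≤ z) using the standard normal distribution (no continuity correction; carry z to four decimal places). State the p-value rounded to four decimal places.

Sample proportion p̂ = 13/92 = 0.14130.
Under H₀, SE = √(p₀(1−p₀)/n) = √(0.12·0.88/92) = √0.001147826 = 0.033880.
Test statistic (full precision, shown to 4 dp): z = (13/92 − 0.12)/SE₀ ≈ 0.6288.
From the standard normal, P(Z ≤ z) = 0.7353.

p-value = 0.7353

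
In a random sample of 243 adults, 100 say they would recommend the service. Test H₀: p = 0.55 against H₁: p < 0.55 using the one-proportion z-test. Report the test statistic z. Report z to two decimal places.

With x = 100 successes in n = 243, p̂ = 0.41152.
Null standard error: √(0.55·0.45/243) = √0.001018519 = 0.031914.
Test statistic: z = -0.13848/0.031914 = -4.34.

z = -4.34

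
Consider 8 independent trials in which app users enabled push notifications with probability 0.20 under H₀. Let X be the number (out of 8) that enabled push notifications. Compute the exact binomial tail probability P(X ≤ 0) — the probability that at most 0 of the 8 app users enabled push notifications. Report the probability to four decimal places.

X is binomial with n = 8 and p = 0.20.
P(X ≤ 0) = C(8,0)·0.20^0·0.80^8.
= 0.167772 = 0.1678.

P = 0.1678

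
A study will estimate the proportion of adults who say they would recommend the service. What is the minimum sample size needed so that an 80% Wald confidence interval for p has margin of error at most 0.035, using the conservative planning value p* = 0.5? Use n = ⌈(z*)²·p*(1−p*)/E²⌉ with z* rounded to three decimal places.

n = 336

For 80% confidence, z* = 1.282.
p*(1−p*) = 0.2500.
Required n before rounding: 1.643524 × 0.2500 / 0.035² = 335.413.
Rounding up, n = 336.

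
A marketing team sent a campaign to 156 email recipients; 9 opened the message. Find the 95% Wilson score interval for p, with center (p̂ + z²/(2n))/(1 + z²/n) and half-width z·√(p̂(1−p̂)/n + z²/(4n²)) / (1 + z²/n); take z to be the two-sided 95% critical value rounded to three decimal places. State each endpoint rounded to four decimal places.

p̂ = 9/156 = 0.05769; z = 1.960, so z² = 3.841600.
1 + z²/n = 1.024626.
Adjusted center: (0.05769 + z²/(2n))/1.024626 = 0.06832.
Radicand: p̂(1−p̂)/n + z²/(4n²) = 0.000348487 + 0.000039464 = 0.000387951.
Half-width = 1.960·√0.000387951/1.024626 = 0.03768.
So the interval runs from 0.0306 to 0.1060.

(0.0306, 0.1060)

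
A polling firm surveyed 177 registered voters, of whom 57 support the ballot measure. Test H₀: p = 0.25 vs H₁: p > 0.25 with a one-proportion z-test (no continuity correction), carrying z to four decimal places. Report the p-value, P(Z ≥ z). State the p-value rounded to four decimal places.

p-value = 0.0134

Sample proportion p̂ = 57/177 = 0.32203.
Null standard error: √(0.25·0.75/177) = √0.001059322 = 0.032547.
Test statistic (full precision, shown to 4 dp): z = (57/177 − 0.25)/SE₀ ≈ 2.2132.
p-value = P(Z ≥ z) with z = 2.2132 → 0.0134.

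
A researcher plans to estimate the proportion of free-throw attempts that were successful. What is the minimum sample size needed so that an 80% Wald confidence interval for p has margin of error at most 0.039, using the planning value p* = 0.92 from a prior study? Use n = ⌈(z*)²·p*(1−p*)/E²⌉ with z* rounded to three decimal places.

n = 80

z* = 1.282 at the 80% level.
p*(1−p*) = 0.92·0.08 = 0.0736.
(z*)²·p*(1−p*)/E² = 1.643524·0.0736/0.001521 = 79.529.
⌈79.529⌉ = 80.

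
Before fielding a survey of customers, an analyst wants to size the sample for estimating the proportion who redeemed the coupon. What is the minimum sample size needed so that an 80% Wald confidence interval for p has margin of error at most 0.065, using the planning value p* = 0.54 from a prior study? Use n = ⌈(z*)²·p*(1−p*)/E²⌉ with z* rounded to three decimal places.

The 80% critical value is z* = 1.282.
p*(1−p*) = 0.54·0.46 = 0.2484.
Required n before rounding: 1.643524 × 0.2484 / 0.065² = 96.628.
⌈96.628⌉ = 97.

n = 97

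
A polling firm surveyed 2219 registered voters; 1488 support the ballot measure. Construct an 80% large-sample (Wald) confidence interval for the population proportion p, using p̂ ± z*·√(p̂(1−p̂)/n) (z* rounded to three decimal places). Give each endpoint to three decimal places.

With x = 1488 successes in n = 2219, p̂ = 0.67057.
Standard error of p̂: √(0.220905/2219) = √0.000099552 = 0.009978.
For 80% confidence, z* = 1.282.
Margin of error: 1.282 × 0.009978 = 0.01279.
So the interval runs from 0.658 to 0.683.

(0.658, 0.683)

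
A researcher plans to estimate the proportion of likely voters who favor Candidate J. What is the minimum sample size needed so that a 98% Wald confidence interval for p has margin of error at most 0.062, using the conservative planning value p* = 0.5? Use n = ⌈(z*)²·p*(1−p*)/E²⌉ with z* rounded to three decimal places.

The 98% critical value is z* = 2.326.
p*(1−p*) = 0.50·0.50 = 0.2500.
(z*)²·p*(1−p*)/E² = 5.410276·0.2500/0.003844 = 351.865.
Rounding up, n = 352.

n = 352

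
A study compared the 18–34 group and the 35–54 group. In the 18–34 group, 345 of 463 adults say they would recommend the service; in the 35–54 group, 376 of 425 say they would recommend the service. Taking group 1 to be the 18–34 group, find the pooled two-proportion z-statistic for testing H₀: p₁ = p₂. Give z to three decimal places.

Sample proportions: p̂₁ = 345/463 = 0.74514 and p̂₂ = 376/425 = 0.88471.
Pooling: p̂ = 721/888 = 0.81194.
Pooled SE = √[0.1526953·0.00451277] ≈ 0.026250.
z = (p̂₁ − p̂₂)/SE = (0.74514 − 0.88471)/0.026250 = -0.13957/0.026250 = -5.317.

z = -5.317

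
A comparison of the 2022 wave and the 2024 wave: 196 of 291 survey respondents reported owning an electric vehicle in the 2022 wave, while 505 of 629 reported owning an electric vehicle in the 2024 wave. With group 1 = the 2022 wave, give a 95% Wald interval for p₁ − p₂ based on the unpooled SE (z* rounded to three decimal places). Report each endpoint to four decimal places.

(-0.1915, -0.0671)

p̂₁ = 0.67354, p̂₂ = 0.80286, so the observed difference is -0.12932.
SE = √(0.000755615 + 0.000251629) = √0.001007244 = 0.031737.
The 95% critical value is z* = 1.960. Margin = 1.960·0.031737 = 0.06220.
Interval: -0.12932 ± 0.06220 → (-0.1915, -0.0671).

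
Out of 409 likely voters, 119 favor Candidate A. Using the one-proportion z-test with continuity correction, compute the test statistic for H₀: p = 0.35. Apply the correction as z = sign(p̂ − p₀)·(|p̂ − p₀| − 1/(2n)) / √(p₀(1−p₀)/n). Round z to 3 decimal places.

z = -2.452

p̂ = 119/409 = 0.29095. p̂ − p₀ = -0.059046.
1/(2n) = 0.001222.
Corrected numerator: |-0.059046| − 0.001222 = 0.057824.
Null standard error: √(0.35·0.65/409) = √0.000556235 = 0.023585.
z = (−)0.057824/0.023585 = -2.452.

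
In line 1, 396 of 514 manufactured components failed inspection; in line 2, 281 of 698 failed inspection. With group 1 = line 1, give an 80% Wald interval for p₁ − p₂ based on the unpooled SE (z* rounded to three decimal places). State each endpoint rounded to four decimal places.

(0.3342, 0.4015)

p̂₁ = 396/514 = 0.77043, p̂₂ = 281/698 = 0.40258; p̂₁ − p̂₂ = 0.36785.
SE = √(0.000344103 + 0.000344569) = √0.000688672 = 0.026243.
For 80% confidence, z* = 1.282. Margin of error = 0.03364.
Interval: 0.36785 ± 0.03364 → (0.3342, 0.4015).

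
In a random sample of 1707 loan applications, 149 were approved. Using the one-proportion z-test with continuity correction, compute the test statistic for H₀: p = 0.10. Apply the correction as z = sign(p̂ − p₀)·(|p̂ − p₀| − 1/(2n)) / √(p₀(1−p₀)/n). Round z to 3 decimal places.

p̂ = 149/1707 = 0.08729. p̂ − p₀ = -0.012712.
1/(2n) = 0.000293.
Corrected numerator: |-0.012712| − 0.000293 = 0.012419.
SE₀ = √(0.10·0.90/1707) = 0.007261.
z = −0.012419/0.007261 = -1.710.

z = -1.710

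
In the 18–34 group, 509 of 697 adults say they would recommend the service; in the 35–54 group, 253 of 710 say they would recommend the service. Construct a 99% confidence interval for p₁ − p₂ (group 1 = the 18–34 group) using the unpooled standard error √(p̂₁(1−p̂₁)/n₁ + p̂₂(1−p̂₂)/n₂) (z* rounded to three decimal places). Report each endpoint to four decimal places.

(0.3105, 0.4373)

p̂₁ = 0.73027, p̂₂ = 0.35634, so the observed difference is 0.37393.
SE = √(0.000282603 + 0.000323044) = √0.000605647 = 0.024610.
For 99% confidence, z* = 2.576. Margin = 2.576·0.024610 = 0.06340.
Interval: 0.37393 ± 0.06340 → (0.3105, 0.4373).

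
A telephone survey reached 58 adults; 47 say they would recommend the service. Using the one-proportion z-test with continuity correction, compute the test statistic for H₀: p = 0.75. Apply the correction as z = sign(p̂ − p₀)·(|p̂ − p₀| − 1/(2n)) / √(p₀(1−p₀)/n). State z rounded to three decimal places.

z = 0.910

Sample proportion p̂ = 47/58 = 0.81034. p̂ − p₀ = 0.060345.
1/(2n) = 0.008621.
Corrected numerator: |0.060345| − 0.008621 = 0.051724.
SE₀ = √(0.75·0.25/58) = 0.056857.
z = +0.051724/0.056857 = 0.910.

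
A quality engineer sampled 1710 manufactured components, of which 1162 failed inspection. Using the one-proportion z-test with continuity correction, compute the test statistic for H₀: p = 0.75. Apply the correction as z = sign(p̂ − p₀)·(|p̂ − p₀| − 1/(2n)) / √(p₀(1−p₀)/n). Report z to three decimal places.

The sample proportion is 1162/1710 = 0.67953. p̂ − p₀ = -0.070468.
1/(2n) = 0.000292.
Corrected numerator: |-0.070468| − 0.000292 = 0.070176.
SE₀ = √(0.75·0.25/1710) = 0.010471.
z = (−)0.070176/0.010471 = -6.702.

z = -6.702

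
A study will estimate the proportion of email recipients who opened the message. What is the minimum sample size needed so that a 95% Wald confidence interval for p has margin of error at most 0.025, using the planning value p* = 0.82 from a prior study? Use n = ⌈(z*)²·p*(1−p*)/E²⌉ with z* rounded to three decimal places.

For 95% confidence, z* = 1.960.
p*(1−p*) = 0.82·0.18 = 0.1476.
(z*)²·p*(1−p*)/E² = 3.841600·0.1476/0.000625 = 907.232.
⌈907.232⌉ = 908.

n = 908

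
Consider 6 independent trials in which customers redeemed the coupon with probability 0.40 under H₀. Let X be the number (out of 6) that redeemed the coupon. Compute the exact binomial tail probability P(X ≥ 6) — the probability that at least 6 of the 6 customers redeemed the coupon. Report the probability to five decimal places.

P = 0.00410

X ~ Binomial(n=6, p=0.40).
P(X ≥ 6) = C(6,6)·0.40^6·0.60^0.
= 0.004096 = 0.00410.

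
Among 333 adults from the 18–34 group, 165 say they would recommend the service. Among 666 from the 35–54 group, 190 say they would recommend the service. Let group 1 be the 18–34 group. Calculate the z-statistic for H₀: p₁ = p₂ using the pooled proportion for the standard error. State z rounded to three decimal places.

z = 6.544

Sample proportions: p̂₁ = 165/333 = 0.49550 and p̂₂ = 190/666 = 0.28529.
Pooled p̂ = (165+190)/(333+666) = 355/999 = 0.35536.
SE = √[p̂(1−p̂)(1/n₁+1/n₂)] = √[0.35536·0.64464·(1/333+1/666)] ≈ 0.032123.
z = (p̂₁ − p̂₂)/SE = (0.49550 − 0.28529)/0.032123 = 0.21021/0.032123 = 6.544.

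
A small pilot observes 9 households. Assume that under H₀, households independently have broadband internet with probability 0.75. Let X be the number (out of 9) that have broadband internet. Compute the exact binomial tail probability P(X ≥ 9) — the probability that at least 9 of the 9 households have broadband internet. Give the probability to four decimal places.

X ~ Binomial(n=9, p=0.75).
P(X ≥ 9) = C(9,9)·0.75^9·0.25^0.
= 0.075085 = 0.0751.

P = 0.0751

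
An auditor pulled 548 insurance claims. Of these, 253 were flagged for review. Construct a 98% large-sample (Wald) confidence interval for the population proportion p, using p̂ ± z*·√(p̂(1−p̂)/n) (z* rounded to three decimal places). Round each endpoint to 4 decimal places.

p̂ = 253/548 = 0.46168.
SE = √(p̂(1−p̂)/n) = √(0.248531/548) = 0.021296.
The 98% critical value is z* = 2.326.
Margin of error: 2.326 × 0.021296 = 0.04953.
CI: 0.46168 ± 0.04953 = (0.4121, 0.5112).

(0.4121, 0.5112)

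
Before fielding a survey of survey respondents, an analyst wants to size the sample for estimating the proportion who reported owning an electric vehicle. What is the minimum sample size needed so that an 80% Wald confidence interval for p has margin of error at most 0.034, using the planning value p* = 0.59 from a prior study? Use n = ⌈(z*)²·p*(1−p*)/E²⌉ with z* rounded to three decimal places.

For 80% confidence, z* = 1.282.
p*(1−p*) = 0.2419.
(z*)²·p*(1−p*)/E² = 1.643524·0.2419/0.001156 = 343.917.
Rounding up, n = 344.

n = 344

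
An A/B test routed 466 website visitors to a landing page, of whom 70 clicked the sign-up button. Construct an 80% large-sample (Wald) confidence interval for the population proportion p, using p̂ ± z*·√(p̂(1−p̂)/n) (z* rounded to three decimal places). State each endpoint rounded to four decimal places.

(0.1290, 0.1714)

With x = 70 successes in n = 466, p̂ = 0.15021.
SE = √(p̂(1−p̂)/n) = √(0.127650/466) = 0.016551.
z* = 1.282 at the 80% level.
Margin of error: 1.282 × 0.016551 = 0.02122.
CI: 0.15021 ± 0.02122 = (0.1290, 0.1714).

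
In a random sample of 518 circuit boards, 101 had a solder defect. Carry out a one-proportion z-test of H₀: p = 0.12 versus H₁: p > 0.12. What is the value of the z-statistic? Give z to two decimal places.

Sample proportion p̂ = 101/518 = 0.19498.
Null standard error: √(0.12·0.88/518) = √0.000203861 = 0.014278.
Test statistic: z = 0.07498/0.014278 = 5.25.

z = 5.25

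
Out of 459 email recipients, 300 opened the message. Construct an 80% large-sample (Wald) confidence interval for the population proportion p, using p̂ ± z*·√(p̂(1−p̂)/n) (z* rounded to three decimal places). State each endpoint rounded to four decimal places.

(0.6251, 0.6821)

With x = 300 successes in n = 459, p̂ = 0.65359.
SE = √(p̂(1−p̂)/n) = √(0.226409/459) = 0.022210.
The 80% critical value is z* = 1.282.
Margin of error: 1.282 × 0.022210 = 0.02847.
CI: 0.65359 ± 0.02847 = (0.6251, 0.6821).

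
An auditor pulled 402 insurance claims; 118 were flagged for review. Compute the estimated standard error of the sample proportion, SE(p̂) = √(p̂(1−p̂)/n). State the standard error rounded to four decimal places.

SE = 0.0227

With x = 118 successes in n = 402, p̂ = 0.29353.
p̂(1−p̂) = 0.207370.
Dividing by n and taking the root: √0.000515846 = 0.0227.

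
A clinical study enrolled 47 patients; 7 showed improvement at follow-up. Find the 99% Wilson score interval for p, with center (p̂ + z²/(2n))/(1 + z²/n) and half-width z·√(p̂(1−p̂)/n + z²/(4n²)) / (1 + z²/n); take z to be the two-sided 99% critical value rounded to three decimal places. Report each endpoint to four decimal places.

(0.0598, 0.3249)

Here p̂ = 7/47 = 0.14894 and z = 2.576 (z² = 6.635776).
Denominator 1 + z²/n = 1 + 6.635776/47 = 1.141187.
Center = (0.14894 + 0.070593)/1.141187 = 0.19237.
Radicand: p̂(1−p̂)/n + z²/(4n²) = 0.002696898 + 0.000750993 = 0.003447891.
Half-width = 2.576·√0.003447891/1.141187 = 0.13255.
So the interval runs from 0.0598 to 0.3249.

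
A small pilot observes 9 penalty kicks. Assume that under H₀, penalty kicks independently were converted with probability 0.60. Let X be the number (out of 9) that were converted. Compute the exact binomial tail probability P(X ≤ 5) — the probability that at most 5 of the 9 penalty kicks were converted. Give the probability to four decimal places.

X is binomial with n = 9 and p = 0.60.
P(X ≤ 5) = Σ_{j=0}^{5} C(9,j)·0.60^j·0.40^{9−j}.
= 0.000262 + 0.003539 + 0.021234 + 0.074318 + 0.167215 + 0.250823 = 0.5174.

P = 0.5174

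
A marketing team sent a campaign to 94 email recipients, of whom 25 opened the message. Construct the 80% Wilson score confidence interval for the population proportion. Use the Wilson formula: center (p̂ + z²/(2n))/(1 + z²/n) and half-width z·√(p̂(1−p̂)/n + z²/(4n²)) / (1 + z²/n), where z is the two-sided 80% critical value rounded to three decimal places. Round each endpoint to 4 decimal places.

Here p̂ = 25/94 = 0.26596 and z = 1.282 (z² = 1.643524).
1 + z²/n = 1.017484.
Adjusted center: (0.26596 + z²/(2n))/1.017484 = 0.26998.
Radicand: p̂(1−p̂)/n + z²/(4n²) = 0.002076852 + 0.000046501 = 0.002123353.
Half-width = 1.282·√0.002123353/1.017484 = 0.05806.
CI: 0.26998 ± 0.05806 = (0.2119, 0.3280).

(0.2119, 0.3280)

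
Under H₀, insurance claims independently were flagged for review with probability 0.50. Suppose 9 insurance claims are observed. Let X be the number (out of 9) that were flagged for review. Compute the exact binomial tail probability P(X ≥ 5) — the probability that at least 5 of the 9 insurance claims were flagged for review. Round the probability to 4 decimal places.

X ~ Binomial(n=9, p=0.50).
P(X ≥ 5) = Σ_{j=5}^{9} C(9,j)·0.50^j·0.50^{9−j}.
= 0.246094 + 0.164062 + 0.070312 + 0.017578 + 0.001953 = 0.5000.

P = 0.5000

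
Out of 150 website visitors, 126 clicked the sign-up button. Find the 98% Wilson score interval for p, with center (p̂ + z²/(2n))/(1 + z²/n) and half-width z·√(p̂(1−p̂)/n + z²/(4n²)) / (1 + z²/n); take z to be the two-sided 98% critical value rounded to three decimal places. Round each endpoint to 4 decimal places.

(0.7587, 0.8976)

Here p̂ = 126/150 = 0.84000 and z = 2.326 (z² = 5.410276).
Denominator 1 + z²/n = 1 + 5.410276/150 = 1.036069.
Center = (0.84000 + 0.018034)/1.036069 = 0.82816.
Radicand: p̂(1−p̂)/n + z²/(4n²) = 0.000896000 + 0.000060114 = 0.000956114.
Half-width = z·√(radicand)/denom = 2.326·0.030921/1.036069 = 0.06942.
So the interval runs from 0.7587 to 0.8976.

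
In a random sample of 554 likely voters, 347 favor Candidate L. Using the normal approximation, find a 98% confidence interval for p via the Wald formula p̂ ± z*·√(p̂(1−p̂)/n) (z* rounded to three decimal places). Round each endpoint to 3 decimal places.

The sample proportion is 347/554 = 0.62635.
SE(p̂) = √(0.62635·0.37365/554) = 0.020553.
The 98% critical value is z* = 2.326.
Margin = 2.326·0.020553 = 0.04781.
CI: 0.62635 ± 0.04781 = (0.579, 0.674).

(0.579, 0.674)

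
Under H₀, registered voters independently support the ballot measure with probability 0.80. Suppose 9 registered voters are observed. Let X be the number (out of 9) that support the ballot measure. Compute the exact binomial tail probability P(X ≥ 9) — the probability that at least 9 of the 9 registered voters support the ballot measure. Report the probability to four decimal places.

X ~ Binomial(n=9, p=0.80).
P(X ≥ 9) = C(9,9)·0.80^9·0.20^0.
= 0.134218 = 0.1342.

P = 0.1342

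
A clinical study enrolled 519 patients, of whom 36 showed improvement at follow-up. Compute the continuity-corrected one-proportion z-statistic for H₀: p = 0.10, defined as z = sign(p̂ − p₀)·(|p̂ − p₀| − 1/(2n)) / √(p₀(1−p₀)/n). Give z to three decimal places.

Sample proportion p̂ = 36/519 = 0.06936. p̂ − p₀ = -0.030636.
1/(2n) = 0.000963.
Corrected numerator: |-0.030636| − 0.000963 = 0.029673.
SE₀ = √(0.10·0.90/519) = 0.013169.
z = (−)0.029673/0.013169 = -2.253.

z = -2.253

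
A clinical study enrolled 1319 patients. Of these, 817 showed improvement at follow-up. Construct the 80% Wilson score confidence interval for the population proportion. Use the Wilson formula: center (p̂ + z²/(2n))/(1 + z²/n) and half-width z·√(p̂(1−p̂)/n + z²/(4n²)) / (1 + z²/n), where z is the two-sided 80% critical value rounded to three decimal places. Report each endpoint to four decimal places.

(0.6021, 0.6364)

Here p̂ = 817/1319 = 0.61941 and z = 1.282 (z² = 1.643524).
Denominator 1 + z²/n = 1 + 1.643524/1319 = 1.001246.
Center = (0.61941 + 0.000623)/1.001246 = 0.61926.
Radicand: p̂(1−p̂)/n + z²/(4n²) = 0.000178728 + 0.000000236 = 0.000178964.
Half-width = z·√(radicand)/denom = 1.282·0.013378/1.001246 = 0.01713.
Interval: 0.61926 ± 0.01713 → (0.6021, 0.6364).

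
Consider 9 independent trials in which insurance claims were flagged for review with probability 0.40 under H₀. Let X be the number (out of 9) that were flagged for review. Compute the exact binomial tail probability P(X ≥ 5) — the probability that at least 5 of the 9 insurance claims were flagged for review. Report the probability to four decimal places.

X is binomial with n = 9 and p = 0.40.
P(X ≥ 5) = Σ_{j=5}^{9} C(9,j)·0.40^j·0.60^{9−j}.
= 0.167215 + 0.074318 + 0.021234 + 0.003539 + 0.000262 = 0.2666.

P = 0.2666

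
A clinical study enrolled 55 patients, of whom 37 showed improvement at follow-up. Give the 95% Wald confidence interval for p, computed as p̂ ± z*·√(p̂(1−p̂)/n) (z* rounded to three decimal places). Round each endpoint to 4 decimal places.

p̂ = 37/55 = 0.67273.
SE(p̂) = √(0.67273·0.32727/55) = 0.063269.
The 95% critical value is z* = 1.960.
Margin of error: 1.960 × 0.063269 = 0.12401.
Interval: 0.67273 ± 0.12401 → (0.5487, 0.7967).

(0.5487, 0.7967)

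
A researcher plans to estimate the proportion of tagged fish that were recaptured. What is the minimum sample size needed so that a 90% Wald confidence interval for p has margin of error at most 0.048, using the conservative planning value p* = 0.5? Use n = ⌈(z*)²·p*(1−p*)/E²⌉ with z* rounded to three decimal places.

n = 294

For 90% confidence, z* = 1.645.
p*(1−p*) = 0.50·0.50 = 0.2500.
Required n before rounding: 2.706025 × 0.2500 / 0.048² = 293.623.
Rounding up, n = 294.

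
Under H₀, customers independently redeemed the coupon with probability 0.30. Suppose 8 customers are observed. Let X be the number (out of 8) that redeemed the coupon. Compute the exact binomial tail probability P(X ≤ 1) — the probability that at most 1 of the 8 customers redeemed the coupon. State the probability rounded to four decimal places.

X is binomial with n = 8 and p = 0.30.
P(X ≤ 1) = C(8,0)·0.30^0·0.70^8 + C(8,1)·0.30^1·0.70^7.
= 0.057648 + 0.197650 = 0.2553.

P = 0.2553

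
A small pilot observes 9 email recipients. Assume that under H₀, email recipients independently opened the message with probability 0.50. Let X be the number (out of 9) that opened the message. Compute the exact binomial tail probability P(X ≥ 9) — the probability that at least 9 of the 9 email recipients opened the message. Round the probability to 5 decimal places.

P = 0.00195

X ~ Binomial(n=9, p=0.50).
P(X ≥ 9) = C(9,9)·0.50^9·0.50^0.
= 0.001953 = 0.00195.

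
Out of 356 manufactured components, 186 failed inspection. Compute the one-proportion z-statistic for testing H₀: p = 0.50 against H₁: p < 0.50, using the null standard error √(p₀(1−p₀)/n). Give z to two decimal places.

z = 0.85

p̂ = 186/356 = 0.52247.
SE₀ = √(0.50·0.50/356) = 0.026500.
z = (p̂ − p₀)/SE = (0.52247 − 0.50)/0.026500 = 0.85.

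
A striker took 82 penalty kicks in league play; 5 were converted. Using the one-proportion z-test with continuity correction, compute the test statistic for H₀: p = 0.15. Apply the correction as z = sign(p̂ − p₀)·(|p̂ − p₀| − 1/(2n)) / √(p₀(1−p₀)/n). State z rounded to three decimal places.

z = -2.103

With x = 5 successes in n = 82, p̂ = 0.06098. p̂ − p₀ = -0.089024.
Continuity correction 1/(2n) = 1/164 = 0.006098.
Corrected numerator: |-0.089024| − 0.006098 = 0.082926.
SE₀ = √(0.15·0.85/82) = 0.039432.
z = (−)0.082926/0.039432 = -2.103.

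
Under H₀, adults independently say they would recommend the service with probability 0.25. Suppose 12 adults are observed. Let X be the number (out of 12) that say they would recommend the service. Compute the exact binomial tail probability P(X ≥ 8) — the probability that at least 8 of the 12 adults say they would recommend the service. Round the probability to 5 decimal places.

P = 0.00278

X is binomial with n = 12 and p = 0.25.
P(X ≥ 8) = Σ_{j=8}^{12} C(12,j)·0.25^j·0.75^{12−j}.
= 0.002390 + 0.000354 + 0.000035 + 0.000002 + 0.000000 = 0.00278.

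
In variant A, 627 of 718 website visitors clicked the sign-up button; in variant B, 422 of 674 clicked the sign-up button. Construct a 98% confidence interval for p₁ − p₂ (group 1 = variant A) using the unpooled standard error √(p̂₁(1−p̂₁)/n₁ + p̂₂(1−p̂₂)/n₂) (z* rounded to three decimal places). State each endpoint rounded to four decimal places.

p̂₁ = 627/718 = 0.87326, p̂₂ = 422/674 = 0.62611; p̂₁ − p̂₂ = 0.24715.
SE = √(0.000154147 + 0.000347323) = √0.000501470 = 0.022394.
z* = 2.326 at the 98% level. Margin of error = 0.05209.
Interval: 0.24715 ± 0.05209 → (0.1951, 0.2992).

(0.1951, 0.2992)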